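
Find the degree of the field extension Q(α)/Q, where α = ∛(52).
[Q(α):Q] = 3

The minimal polynomial of α is x^3 - 52, irreducible over Q since 52 is not a perfect cube (so x^3 - 52 has no rational root). Hence [Q(α):Q] = deg(m_α) = 3.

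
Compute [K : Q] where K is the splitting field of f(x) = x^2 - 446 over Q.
[K : Q] = 2

f(x) = x^2 - 446 factors as (x - √446)(x + √446). The splitting field is K = Q(√446). Since 446 is squarefree and > 1, it is not a perfect square, so x^2 - 446 is irreducible over Q and [Q(√446) : Q] = 2. Hence [K : Q] = 2.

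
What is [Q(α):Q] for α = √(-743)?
[Q(α):Q] = 2

[Q(α):Q] equals the degree of the minimal polynomial of α. Here α^2 = -743 and x^2 + 743 is irreducible (d = -743 is squarefree, ≠ 1, hence not a square), so deg(m_α) = 2. Thus [Q(α):Q] = 2.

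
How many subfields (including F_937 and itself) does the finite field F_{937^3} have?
F_{937^3} has 2 subfields

The subfields of F_{p^n} are exactly the fields F_{p^d} for d | n (each is the fixed field of the unique index-d subgroup of Gal(F_{p^n}/F_p) ≅ Z/nZ). The divisors of n = 3 are {1, 3}, giving 2 subfields: F_{937^1}, F_{937^3}.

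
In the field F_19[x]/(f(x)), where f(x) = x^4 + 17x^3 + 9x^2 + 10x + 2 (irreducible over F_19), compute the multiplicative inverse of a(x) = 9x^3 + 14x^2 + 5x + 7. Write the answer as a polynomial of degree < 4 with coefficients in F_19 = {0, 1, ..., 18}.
a(x)^(-1) ≡ 8x^3 + x^2 + 12x + 10 (mod f(x))

Since f is irreducible over F_19, F_19[x]/(f) is a field and a(x) ≠ 0 has an inverse. Apply the extended Euclidean algorithm to f(x) and a(x) in F_19[x]: f(x) = (17x + 5)·a(x) + (6x^2 + 18x + 5);  a(x) = (11x + 1)·(6x^2 + 18x + 5) + (8x + 2);  (6x^2 + 18x + 5) = (15x + 8)·(8x + 2) + (8). The last nonzero remainder is the constant 8 = gcd(f, a) in F_19. Back-substituting through the division chain expresses 8 = s(x)·a(x) + t(x)·f(x) with s(x) ≡ 7x^3 + 8x^2 + x + 4 (mod f), so (7x^3 + 8x^2 + x + 4)·a(x) ≡ 8 (mod f). Multiplying by 8^(-1) ≡ 12 in F_19 gives a(x)^(-1) ≡ 12·(7x^3 + 8x^2 + x + 4) ≡ 8x^3 + x^2 + 12x + 10 (mod f). Check: (9x^3 + 14x^2 + 5x + 7)·(8x^3 + x^2 + 12x + 10) = 15x^6 + 7x^5 + 10x^4 + 15x^3 + 17x^2 + x + 13 ≡ 1 (mod x^4 + 17x^3 + 9x^2 + 10x + 2).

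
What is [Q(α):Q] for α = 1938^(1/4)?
[Q(α):Q] = 4

α is a root of x^4 - 1938. By Eisenstein's criterion at the prime p = 2 (which divides the constant term 1938 but p^2 = 4 does not, since 1938 is squarefree), x^4 - 1938 is irreducible over Q. Hence [Q(α):Q] = 4.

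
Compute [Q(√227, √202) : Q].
[Q(√227, √202) : Q] = 4

[Q(√227):Q] = 2 (min poly x^2 - 227, irreducible since 227 is squarefree > 1). For the top step, suppose √202 ∈ Q(√227), say √202 = c + d√227 with c, d ∈ Q. Squaring: 202 = c^2 + 227d^2 + 2cd√227. Since √227 ∉ Q this forces 2cd = 0. If d = 0 then √202 = c ∈ Q, contradicting 202 squarefree > 1. If c = 0 then 202 = 227d^2, so 227·202 = (227d)^2 is a perfect square in Q — but 227·202 = 45854 is not a perfect square (since 227 and 202 are distinct squarefree integers). Contradiction. Hence √202 ∉ Q(√227), so x^2 - 202 stays irreducible over Q(√227) and [Q(√227, √202) : Q(√227)] = 2. By the tower law, [Q(√227, √202) : Q] = 2 · 2 = 4.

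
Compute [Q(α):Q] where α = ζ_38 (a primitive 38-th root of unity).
[Q(α):Q] = 18

The minimal polynomial of ζ_38 over Q is the 38-th cyclotomic polynomial Φ_38(x), which is irreducible over Q and has degree φ(38) = 18. Hence [Q(α):Q] = φ(38) = 18.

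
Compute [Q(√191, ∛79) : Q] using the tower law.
[Q(√191, ∛79) : Q] = 6

Let L = Q(√191, ∛79). Since Q(√191) ⊂ L and [Q(√191):Q] = 2, the tower law gives 2 | [L:Q]. Likewise Q(∛79) ⊂ L with [Q(∛79):Q] = 3 (because 79 is not a perfect cube), so 3 | [L:Q]. As gcd(2,3) = 1, [L:Q] is divisible by 6. Conversely L is generated over Q by √191 and ∛79, so [L:Q] ≤ 2·3 = 6. Therefore [Q(√191, ∛79) : Q] = 6.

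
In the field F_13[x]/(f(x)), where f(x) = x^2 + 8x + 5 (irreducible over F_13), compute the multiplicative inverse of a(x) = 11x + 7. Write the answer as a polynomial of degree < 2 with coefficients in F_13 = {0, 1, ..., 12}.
a(x)^(-1) ≡ 11x + 3 (mod f(x))

Since f is irreducible over F_13, F_13[x]/(f) is a field and a(x) ≠ 0 has an inverse. Apply the extended Euclidean algorithm to f(x) and a(x) in F_13[x]: f(x) = (6x + 4)·a(x) + (3). The last nonzero remainder is the constant 3 = gcd(f, a) in F_13. Back-substituting through the division chain expresses 3 = s(x)·a(x) + t(x)·f(x) with s(x) ≡ 7x + 9 (mod f), so (7x + 9)·a(x) ≡ 3 (mod f). Multiplying by 3^(-1) ≡ 9 in F_13 gives a(x)^(-1) ≡ 9·(7x + 9) ≡ 11x + 3 (mod f). Check: (11x + 7)·(11x + 3) = 4x^2 + 6x + 8 ≡ 1 (mod x^2 + 8x + 5).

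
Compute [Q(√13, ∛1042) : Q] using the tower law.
[Q(√13, ∛1042) : Q] = 6

Let L = Q(√13, ∛1042). Since Q(√13) ⊂ L and [Q(√13):Q] = 2, the tower law gives 2 | [L:Q]. Likewise Q(∛1042) ⊂ L with [Q(∛1042):Q] = 3 (because 1042 is not a perfect cube), so 3 | [L:Q]. As gcd(2,3) = 1, [L:Q] is divisible by 6. Conversely L is generated over Q by √13 and ∛1042, so [L:Q] ≤ 2·3 = 6. Therefore [Q(√13, ∛1042) : Q] = 6.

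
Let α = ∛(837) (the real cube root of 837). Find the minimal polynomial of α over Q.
m_α(x) = x^3 - 837

α satisfies α^3 = 837, so x^3 - 837 annihilates α. By the rational root test, a rational root p/q (in lowest terms) of x^3 - 837 would satisfy p^3 = 837 q^3, forcing q = 1 and p^3 = 837; but 837 is not a perfect cube, contradiction. A monic cubic over Q with no rational root is irreducible (any nontrivial factorization would include a linear factor). Hence x^3 - 837 is the minimal polynomial of α, and in particular [Q(α):Q] = 3.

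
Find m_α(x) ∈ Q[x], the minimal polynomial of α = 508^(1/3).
m_α(x) = x^3 - 508

α satisfies α^3 = 508, so x^3 - 508 annihilates α. By the rational root test, a rational root p/q (in lowest terms) of x^3 - 508 would satisfy p^3 = 508 q^3, forcing q = 1 and p^3 = 508; but 508 is not a perfect cube, contradiction. A monic cubic over Q with no rational root is irreducible (any nontrivial factorization would include a linear factor). Hence x^3 - 508 is the minimal polynomial of α, and in particular [Q(α):Q] = 3.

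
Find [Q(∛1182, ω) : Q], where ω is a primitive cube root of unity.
[Q(∛1182, ω) : Q] = 6

[Q(∛1182):Q] = 3 (min poly x^3 - 1182, irreducible since 1182 is not a perfect cube). [Q(ω):Q] = 2 (min poly x^2 + x + 1). Since Q(∛1182) ⊂ R and ω ∉ R, we have ω ∉ Q(∛1182), so x^2 + x + 1 remains irreducible over Q(∛1182) and [Q(∛1182, ω) : Q(∛1182)] = 2. By the tower law, [Q(∛1182, ω) : Q] = 3 · 2 = 6. (In fact Q(∛1182, ω) is the splitting field of x^3 - 1182 over Q.)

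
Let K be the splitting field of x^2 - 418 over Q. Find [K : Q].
[K : Q] = 2

f(x) = x^2 - 418 factors as (x - √418)(x + √418). The splitting field is K = Q(√418). Since 418 is squarefree and > 1, it is not a perfect square, so x^2 - 418 is irreducible over Q and [Q(√418) : Q] = 2. Hence [K : Q] = 2.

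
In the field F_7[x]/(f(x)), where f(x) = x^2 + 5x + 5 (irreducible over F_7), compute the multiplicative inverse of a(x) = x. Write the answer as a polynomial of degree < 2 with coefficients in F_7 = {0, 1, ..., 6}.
a(x)^(-1) ≡ 4x + 6 (mod f(x))

Since f is irreducible over F_7, F_7[x]/(f) is a field and a(x) ≠ 0 has an inverse. Apply the extended Euclidean algorithm to f(x) and a(x) in F_7[x]: f(x) = (x + 5)·a(x) + (5). The last nonzero remainder is the constant 5 = gcd(f, a) in F_7. Back-substituting through the division chain expresses 5 = s(x)·a(x) + t(x)·f(x) with s(x) ≡ 6x + 2 (mod f), so (6x + 2)·a(x) ≡ 5 (mod f). Multiplying by 5^(-1) ≡ 3 in F_7 gives a(x)^(-1) ≡ 3·(6x + 2) ≡ 4x + 6 (mod f). Check: (x)·(4x + 6) = 4x^2 + 6x ≡ 1 (mod x^2 + 5x + 5).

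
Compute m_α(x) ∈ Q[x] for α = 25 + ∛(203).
m_α(x) = x^3 - 75x^2 + 1875x - 15828

Set β = α - 25 = ∛(203), so β^3 = 203. Then (α - 25)^3 - 203 = 0, i.e. α is a root of g(x) = (x - 25)^3 - 203 = x^3 - 75x^2 + 1875x - 15828. Since g(x) = h(x - 25) where h(x) = x^3 - 203, and h is irreducible over Q (because 203 is not a perfect cube, so h has no rational root, and a monic cubic with no rational root is irreducible), g is also irreducible (irreducibility is preserved under the substitution x → x - 25). Hence m_α(x) = x^3 - 75x^2 + 1875x - 15828.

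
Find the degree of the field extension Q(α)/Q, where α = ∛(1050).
[Q(α):Q] = 3

The minimal polynomial of α is x^3 - 1050, irreducible over Q since 1050 is not a perfect cube (so x^3 - 1050 has no rational root). Hence [Q(α):Q] = deg(m_α) = 3.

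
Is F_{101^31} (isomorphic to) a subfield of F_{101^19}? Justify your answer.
No: F_{101^31} is not a subfield of F_{101^19}

F_{p^m} embeds in F_{p^n} iff m | n. Here 31 ∤ 19 (since 19 = 0·31 + 19 with remainder 19 ≠ 0), so F_{101^31} is not a subfield of F_{101^19}. Equivalently: if it were, the tower law would give 31 = [F_{101^31}:F_101] dividing [F_{101^19}:F_101] = 19, contradiction.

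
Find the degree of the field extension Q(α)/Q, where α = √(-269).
[Q(α):Q] = 2

[Q(α):Q] equals the degree of the minimal polynomial of α. Here α^2 = -269 and x^2 + 269 is irreducible (d = -269 is squarefree, ≠ 1, hence not a square), so deg(m_α) = 2. Thus [Q(α):Q] = 2.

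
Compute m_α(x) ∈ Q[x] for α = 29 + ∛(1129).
m_α(x) = x^3 - 87x^2 + 2523x - 25518

Set β = α - 29 = ∛(1129), so β^3 = 1129. Then (α - 29)^3 - 1129 = 0, i.e. α is a root of g(x) = (x - 29)^3 - 1129 = x^3 - 87x^2 + 2523x - 25518. Since g(x) = h(x - 29) where h(x) = x^3 - 1129, and h is irreducible over Q (because 1129 is not a perfect cube, so h has no rational root, and a monic cubic with no rational root is irreducible), g is also irreducible (irreducibility is preserved under the substitution x → x - 29). Hence m_α(x) = x^3 - 87x^2 + 2523x - 25518.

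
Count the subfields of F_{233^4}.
F_{233^4} has 3 subfields

The subfields of F_{p^n} are exactly the fields F_{p^d} for d | n (each is the fixed field of the unique index-d subgroup of Gal(F_{p^n}/F_p) ≅ Z/nZ). The divisors of n = 4 are {1, 2, 4}, giving 3 subfields: F_{233^1}, F_{233^2}, F_{233^4}.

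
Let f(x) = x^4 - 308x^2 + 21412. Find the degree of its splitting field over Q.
[K : Q] = 4

Solving the quadratic in x^2: x^2 = (308 ± √(308^2 - 4·21412))/2 = (308 ± √9216)/2 = (308 ± 96)/2, giving x^2 = 106 or x^2 = 202. So f(x) = (x^2 - 106)(x^2 - 202) and the roots of f are ±√106, ±√202. Hence the splitting field is K = Q(√106, √202). Since 106 and 202 are distinct squarefree integers > 1, their product 21412 is not a perfect square, so √202 ∉ Q(√106). By the tower law [K:Q] = [Q(√106,√202):Q(√106)] · [Q(√106):Q] = 2 · 2 = 4.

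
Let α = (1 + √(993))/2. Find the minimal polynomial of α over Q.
m_α(x) = x^2 - x - 248

From 2α - 1 = √(993), squaring gives (2α - 1)^2 = 993, i.e. 4α^2 - 4α + 1 = 993, so α^2 - α + (1 - 993)/4 = 0. Since 993 ≡ 1 (mod 4), (1 - 993)/4 = -248 ∈ Z. The polynomial x^2 - x - 248 has discriminant 1 - 4·(-248) = 993, which is not a perfect square in Q (d = 993 is squarefree and ≠ 1), so x^2 - x - 248 is irreducible over Q. It is the minimal polynomial of α.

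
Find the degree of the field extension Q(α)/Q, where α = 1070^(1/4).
[Q(α):Q] = 4

α is a root of x^4 - 1070. By Eisenstein's criterion at the prime p = 2 (which divides the constant term 1070 but p^2 = 4 does not, since 1070 is squarefree), x^4 - 1070 is irreducible over Q. Hence [Q(α):Q] = 4.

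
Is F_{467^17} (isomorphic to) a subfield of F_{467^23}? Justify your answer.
No: F_{467^17} is not a subfield of F_{467^23}

F_{p^m} embeds in F_{p^n} iff m | n. Here 17 ∤ 23 (since 23 = 1·17 + 6 with remainder 6 ≠ 0), so F_{467^17} is not a subfield of F_{467^23}. Equivalently: if it were, the tower law would give 17 = [F_{467^17}:F_467] dividing [F_{467^23}:F_467] = 23, contradiction.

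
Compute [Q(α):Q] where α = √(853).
[Q(α):Q] = 2

[Q(α):Q] equals the degree of the minimal polynomial of α. Here α^2 = 853 and x^2 - 853 is irreducible (d = 853 is squarefree, ≠ 1, hence not a square), so deg(m_α) = 2. Thus [Q(α):Q] = 2.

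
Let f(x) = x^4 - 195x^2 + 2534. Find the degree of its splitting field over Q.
[K : Q] = 4

Solving the quadratic in x^2: x^2 = (195 ± √(195^2 - 4·2534))/2 = (195 ± √27889)/2 = (195 ± 167)/2, giving x^2 = 14 or x^2 = 181. So f(x) = (x^2 - 14)(x^2 - 181) and the roots of f are ±√14, ±√181. Hence the splitting field is K = Q(√14, √181). Since 14 and 181 are distinct squarefree integers > 1, their product 2534 is not a perfect square, so √181 ∉ Q(√14). By the tower law [K:Q] = [Q(√14,√181):Q(√14)] · [Q(√14):Q] = 2 · 2 = 4.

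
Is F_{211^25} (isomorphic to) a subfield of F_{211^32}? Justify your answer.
No: F_{211^25} is not a subfield of F_{211^32}

F_{p^m} embeds in F_{p^n} iff m | n. Here 25 ∤ 32 (since 32 = 1·25 + 7 with remainder 7 ≠ 0), so F_{211^25} is not a subfield of F_{211^32}. Equivalently: if it were, the tower law would give 25 = [F_{211^25}:F_211] dividing [F_{211^32}:F_211] = 32, contradiction.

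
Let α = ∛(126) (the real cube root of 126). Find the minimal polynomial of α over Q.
m_α(x) = x^3 - 126

α satisfies α^3 = 126, so x^3 - 126 annihilates α. By the rational root test, a rational root p/q (in lowest terms) of x^3 - 126 would satisfy p^3 = 126 q^3, forcing q = 1 and p^3 = 126; but 126 is not a perfect cube, contradiction. A monic cubic over Q with no rational root is irreducible (any nontrivial factorization would include a linear factor). Hence x^3 - 126 is the minimal polynomial of α, and in particular [Q(α):Q] = 3.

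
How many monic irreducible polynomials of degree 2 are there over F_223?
There are 24753 monic irreducible polynomials of degree 2 over F_223

Each element of F_{223^2} that lies in no proper subfield is a root of exactly one monic irreducible of degree 2 over F_223, and each such polynomial has 2 distinct roots in F_{223^2}. By Möbius inversion the count is N_223(2) = (1/2) Σ_{d|2} μ(2/d) · 223^d = (1/2)(μ(2)·223^1 + μ(1)·223^2) = 49506/2 = 24753.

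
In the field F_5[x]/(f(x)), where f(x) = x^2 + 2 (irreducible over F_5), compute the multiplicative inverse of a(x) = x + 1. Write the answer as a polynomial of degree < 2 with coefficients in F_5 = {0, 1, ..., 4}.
a(x)^(-1) ≡ 3x + 2 (mod f(x))

Since f is irreducible over F_5, F_5[x]/(f) is a field and a(x) ≠ 0 has an inverse. Apply the extended Euclidean algorithm to f(x) and a(x) in F_5[x]: f(x) = (x + 4)·a(x) + (3). The last nonzero remainder is the constant 3 = gcd(f, a) in F_5. Back-substituting through the division chain expresses 3 = s(x)·a(x) + t(x)·f(x) with s(x) ≡ 4x + 1 (mod f), so (4x + 1)·a(x) ≡ 3 (mod f). Multiplying by 3^(-1) ≡ 2 in F_5 gives a(x)^(-1) ≡ 2·(4x + 1) ≡ 3x + 2 (mod f). Check: (x + 1)·(3x + 2) = 3x^2 + 2 ≡ 1 (mod x^2 + 2).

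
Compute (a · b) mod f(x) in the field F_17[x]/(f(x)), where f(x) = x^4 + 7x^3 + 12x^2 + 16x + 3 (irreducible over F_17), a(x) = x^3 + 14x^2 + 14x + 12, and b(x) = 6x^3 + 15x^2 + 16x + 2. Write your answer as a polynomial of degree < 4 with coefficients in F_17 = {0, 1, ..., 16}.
a · b ≡ 5x^3 + 6x^2 + 7x + 14 (mod f(x))

Multiply in F_17[x]: a(x)·b(x) = (x^3 + 14x^2 + 14x + 12)·(6x^3 + 15x^2 + 16x + 2) = 6x^6 + 14x^5 + 4x^4 + 15x^3 + 7x^2 + 16x + 7. This has degree ≥ 4, so divide by f(x) over F_17: 6x^6 + 14x^5 + 4x^4 + 15x^3 + 7x^2 + 16x + 7 = (6x^2 + 6x + 9)·(x^4 + 7x^3 + 12x^2 + 16x + 3) + (5x^3 + 6x^2 + 7x + 14). Hence a·b ≡ 5x^3 + 6x^2 + 7x + 14 (mod f). (F_17[x]/(f) is a field with 17^4 = 83521 elements since f is irreducible of degree 4.)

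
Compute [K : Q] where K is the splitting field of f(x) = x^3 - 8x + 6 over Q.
[K : Q] = 6

By the rational root test, any rational root of the monic integer polynomial f(x) = x^3 - 8x + 6 must be an integer dividing the constant term 6, i.e. one of ±{1, 2, 3, 6}. Evaluating: f(1) = -1, f(-1) = 13, f(2) = -2, f(-2) = 14, f(3) = 9, f(-3) = 3, f(6) = 174, f(-6) = -162; none is 0, so f has no rational root and is therefore irreducible over Q (a cubic with no linear factor over a field is irreducible). For an irreducible cubic, the Galois group is A_3 or S_3 according as the discriminant disc(f) = -4a^3 - 27b^2 = -4·(-8)^3 - 27·(6)^2 = 1076 is or is not a square in Q. Here disc(f) = 1076 is not a perfect square in Q, so the Galois group of f over Q is not contained in A_3 and must be all of S_3. The splitting field has degree |S_3| = 6 over Q, so [K : Q] = 6.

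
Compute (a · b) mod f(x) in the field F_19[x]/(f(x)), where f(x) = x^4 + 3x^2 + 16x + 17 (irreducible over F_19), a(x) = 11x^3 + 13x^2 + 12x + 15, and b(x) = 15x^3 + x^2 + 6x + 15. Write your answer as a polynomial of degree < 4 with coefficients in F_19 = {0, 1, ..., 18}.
a · b ≡ 15x^3 + 12x (mod f(x))

Multiply in F_19[x]: a(x)·b(x) = (11x^3 + 13x^2 + 12x + 15)·(15x^3 + x^2 + 6x + 15) = 13x^6 + 16x^5 + 12x^4 + 5x^3 + 16x^2 + 4x + 16. This has degree ≥ 4, so divide by f(x) over F_19: 13x^6 + 16x^5 + 12x^4 + 5x^3 + 16x^2 + 4x + 16 = (13x^2 + 16x + 11)·(x^4 + 3x^2 + 16x + 17) + (15x^3 + 12x). Hence a·b ≡ 15x^3 + 12x (mod f). (F_19[x]/(f) is a field with 19^4 = 130321 elements since f is irreducible of degree 4.)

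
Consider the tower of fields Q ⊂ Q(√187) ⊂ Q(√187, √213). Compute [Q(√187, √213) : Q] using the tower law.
[Q(√187, √213) : Q] = 4

[Q(√187):Q] = 2 (min poly x^2 - 187, irreducible since 187 is squarefree > 1). For the top step, suppose √213 ∈ Q(√187), say √213 = c + d√187 with c, d ∈ Q. Squaring: 213 = c^2 + 187d^2 + 2cd√187. Since √187 ∉ Q this forces 2cd = 0. If d = 0 then √213 = c ∈ Q, contradicting 213 squarefree > 1. If c = 0 then 213 = 187d^2, so 187·213 = (187d)^2 is a perfect square in Q — but 187·213 = 39831 is not a perfect square (since 187 and 213 are distinct squarefree integers). Contradiction. Hence √213 ∉ Q(√187), so x^2 - 213 stays irreducible over Q(√187) and [Q(√187, √213) : Q(√187)] = 2. By the tower law, [Q(√187, √213) : Q] = 2 · 2 = 4.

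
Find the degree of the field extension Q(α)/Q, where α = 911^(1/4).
[Q(α):Q] = 4

α is a root of x^4 - 911. By Eisenstein's criterion at the prime p = 911 (which divides the constant term 911 but p^2 = 829921 does not, since 911 is squarefree), x^4 - 911 is irreducible over Q. Hence [Q(α):Q] = 4.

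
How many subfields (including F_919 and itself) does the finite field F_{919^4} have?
F_{919^4} has 3 subfields

The subfields of F_{p^n} are exactly the fields F_{p^d} for d | n (each is the fixed field of the unique index-d subgroup of Gal(F_{p^n}/F_p) ≅ Z/nZ). The divisors of n = 4 are {1, 2, 4}, giving 3 subfields: F_{919^1}, F_{919^2}, F_{919^4}.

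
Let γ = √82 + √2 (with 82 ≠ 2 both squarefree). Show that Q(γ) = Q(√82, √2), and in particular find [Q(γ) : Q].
[Q(γ) : Q] = 4 (equivalently, Q(γ) = Q(√82, √2))

Obviously Q(γ) ⊆ Q(√82, √2), and [Q(√82, √2):Q] = 4 (since 82, 2 are distinct squarefree integers > 1 with 164 not a perfect square). To show equality we compute the minimal polynomial of γ. From γ = √82 + √2: γ^2 = 82 + 2√(164) + 2 = 84 + 2√(164), so γ^2 - 84 = 2√(164); squaring, (γ^2 - 84)^2 = 4·164, i.e. γ^4 - 168γ^2 + 7056 - 656 = 0, i.e. γ^4 - 168γ^2 + 6400 = 0. So γ is a root of x^4 - 168x^2 + 6400. This polynomial is irreducible over Q: it has no rational root (each ±√82 ± √2 is irrational), and any factorization into two quadratics over Q would force √(164) ∈ Q (pairing opposite roots) or √82, √2 ∈ Q (other pairings), all impossible. Hence [Q(γ):Q] = 4 = [Q(√82, √2):Q], so Q(γ) = Q(√82, √2).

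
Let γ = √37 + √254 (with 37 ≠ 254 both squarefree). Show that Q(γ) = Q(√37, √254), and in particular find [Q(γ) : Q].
[Q(γ) : Q] = 4 (equivalently, Q(γ) = Q(√37, √254))

Obviously Q(γ) ⊆ Q(√37, √254), and [Q(√37, √254):Q] = 4 (since 37, 254 are distinct squarefree integers > 1 with 9398 not a perfect square). To show equality we compute the minimal polynomial of γ. From γ = √37 + √254: γ^2 = 37 + 2√(9398) + 254 = 291 + 2√(9398), so γ^2 - 291 = 2√(9398); squaring, (γ^2 - 291)^2 = 4·9398, i.e. γ^4 - 582γ^2 + 84681 - 37592 = 0, i.e. γ^4 - 582γ^2 + 47089 = 0. So γ is a root of x^4 - 582x^2 + 47089. This polynomial is irreducible over Q: it has no rational root (each ±√37 ± √254 is irrational), and any factorization into two quadratics over Q would force √(9398) ∈ Q (pairing opposite roots) or √37, √254 ∈ Q (other pairings), all impossible. Hence [Q(γ):Q] = 4 = [Q(√37, √254):Q], so Q(γ) = Q(√37, √254).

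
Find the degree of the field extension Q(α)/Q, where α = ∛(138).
[Q(α):Q] = 3

The minimal polynomial of α is x^3 - 138, irreducible over Q since 138 is not a perfect cube (so x^3 - 138 has no rational root). Hence [Q(α):Q] = deg(m_α) = 3.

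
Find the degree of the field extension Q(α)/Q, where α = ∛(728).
[Q(α):Q] = 3

The minimal polynomial of α is x^3 - 728, irreducible over Q since 728 is not a perfect cube (so x^3 - 728 has no rational root). Hence [Q(α):Q] = deg(m_α) = 3.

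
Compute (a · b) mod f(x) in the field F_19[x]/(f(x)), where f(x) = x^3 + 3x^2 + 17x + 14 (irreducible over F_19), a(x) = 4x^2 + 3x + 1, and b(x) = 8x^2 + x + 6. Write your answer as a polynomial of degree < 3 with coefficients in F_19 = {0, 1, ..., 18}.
a · b ≡ 18x^2 + 5x + 8 (mod f(x))

Multiply in F_19[x]: a(x)·b(x) = (4x^2 + 3x + 1)·(8x^2 + x + 6) = 13x^4 + 9x^3 + 16x^2 + 6. This has degree ≥ 3, so divide by f(x) over F_19: 13x^4 + 9x^3 + 16x^2 + 6 = (13x + 8)·(x^3 + 3x^2 + 17x + 14) + (18x^2 + 5x + 8). Hence a·b ≡ 18x^2 + 5x + 8 (mod f). (F_19[x]/(f) is a field with 19^3 = 6859 elements since f is irreducible of degree 3.)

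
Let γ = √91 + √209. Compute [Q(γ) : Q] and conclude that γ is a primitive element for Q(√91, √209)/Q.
[Q(γ) : Q] = 4 (equivalently, Q(γ) = Q(√91, √209))

Obviously Q(γ) ⊆ Q(√91, √209), and [Q(√91, √209):Q] = 4 (since 91, 209 are distinct squarefree integers > 1 with 19019 not a perfect square). To show equality we compute the minimal polynomial of γ. From γ = √91 + √209: γ^2 = 91 + 2√(19019) + 209 = 300 + 2√(19019), so γ^2 - 300 = 2√(19019); squaring, (γ^2 - 300)^2 = 4·19019, i.e. γ^4 - 600γ^2 + 90000 - 76076 = 0, i.e. γ^4 - 600γ^2 + 13924 = 0. So γ is a root of x^4 - 600x^2 + 13924. This polynomial is irreducible over Q: it has no rational root (each ±√91 ± √209 is irrational), and any factorization into two quadratics over Q would force √(19019) ∈ Q (pairing opposite roots) or √91, √209 ∈ Q (other pairings), all impossible. Hence [Q(γ):Q] = 4 = [Q(√91, √209):Q], so Q(γ) = Q(√91, √209).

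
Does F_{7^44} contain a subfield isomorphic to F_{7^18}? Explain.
No: F_{7^18} is not a subfield of F_{7^44}

F_{p^m} embeds in F_{p^n} iff m | n. Here 18 ∤ 44 (since 44 = 2·18 + 8 with remainder 8 ≠ 0), so F_{7^18} is not a subfield of F_{7^44}. Equivalently: if it were, the tower law would give 18 = [F_{7^18}:F_7] dividing [F_{7^44}:F_7] = 44, contradiction.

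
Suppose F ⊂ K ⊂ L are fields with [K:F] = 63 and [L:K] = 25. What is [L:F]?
[L:F] = 1575

The tower law says that for any tower of field extensions F ⊂ K ⊂ L with finite degrees, [L:F] = [L:K] · [K:F]. Here this gives [L:F] = 25 · 63 = 1575.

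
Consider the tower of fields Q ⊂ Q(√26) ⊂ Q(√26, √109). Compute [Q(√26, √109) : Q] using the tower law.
[Q(√26, √109) : Q] = 4

[Q(√26):Q] = 2 (min poly x^2 - 26, irreducible since 26 is squarefree > 1). For the top step, suppose √109 ∈ Q(√26), say √109 = c + d√26 with c, d ∈ Q. Squaring: 109 = c^2 + 26d^2 + 2cd√26. Since √26 ∉ Q this forces 2cd = 0. If d = 0 then √109 = c ∈ Q, contradicting 109 squarefree > 1. If c = 0 then 109 = 26d^2, so 26·109 = (26d)^2 is a perfect square in Q — but 26·109 = 2834 is not a perfect square (since 26 and 109 are distinct squarefree integers). Contradiction. Hence √109 ∉ Q(√26), so x^2 - 109 stays irreducible over Q(√26) and [Q(√26, √109) : Q(√26)] = 2. By the tower law, [Q(√26, √109) : Q] = 2 · 2 = 4.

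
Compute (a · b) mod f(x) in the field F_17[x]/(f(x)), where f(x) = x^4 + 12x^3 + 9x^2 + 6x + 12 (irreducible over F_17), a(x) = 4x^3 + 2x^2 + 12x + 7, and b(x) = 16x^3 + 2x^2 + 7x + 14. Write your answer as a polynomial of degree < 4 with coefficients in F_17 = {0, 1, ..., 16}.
a · b ≡ 14x^3 + 10x^2 + 10x + 11 (mod f(x))

Multiply in F_17[x]: a(x)·b(x) = (4x^3 + 2x^2 + 12x + 7)·(16x^3 + 2x^2 + 7x + 14) = 13x^6 + 6x^5 + 3x^4 + 2x^3 + 7x^2 + 13x + 13. This has degree ≥ 4, so divide by f(x) over F_17: 13x^6 + 6x^5 + 3x^4 + 2x^3 + 7x^2 + 13x + 13 = (13x^2 + 3x + 3)·(x^4 + 12x^3 + 9x^2 + 6x + 12) + (14x^3 + 10x^2 + 10x + 11). Hence a·b ≡ 14x^3 + 10x^2 + 10x + 11 (mod f). (F_17[x]/(f) is a field with 17^4 = 83521 elements since f is irreducible of degree 4.)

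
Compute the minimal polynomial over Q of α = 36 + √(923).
m_α(x) = x^2 - 72x + 373

From α - 36 = √(923), squaring gives (α - 36)^2 = 923, i.e. α^2 - 72α + 1296 = 923, so α^2 - 72α + 373 = 0. The discriminant of x^2 - 72x + 373 is (-72)^2 - 4·(373) = 5184 - 1492 = 3692, and 4·(923) is not a perfect square in Q since 923 is squarefree and ≠ 1. Hence x^2 - 72x + 373 is irreducible over Q and is the minimal polynomial of α.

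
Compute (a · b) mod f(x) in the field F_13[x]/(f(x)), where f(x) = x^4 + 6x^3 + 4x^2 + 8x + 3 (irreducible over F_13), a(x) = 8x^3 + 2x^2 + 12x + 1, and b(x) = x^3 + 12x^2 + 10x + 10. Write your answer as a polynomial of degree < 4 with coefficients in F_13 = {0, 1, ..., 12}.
a · b ≡ 3x^3 + 7x^2 + 5x + 8 (mod f(x))

Multiply in F_13[x]: a(x)·b(x) = (8x^3 + 2x^2 + 12x + 1)·(x^3 + 12x^2 + 10x + 10) = 8x^6 + 7x^5 + 12x^4 + 11x^3 + 9x^2 + 10. This has degree ≥ 4, so divide by f(x) over F_13: 8x^6 + 7x^5 + 12x^4 + 11x^3 + 9x^2 + 10 = (8x^2 + 11x + 5)·(x^4 + 6x^3 + 4x^2 + 8x + 3) + (3x^3 + 7x^2 + 5x + 8). Hence a·b ≡ 3x^3 + 7x^2 + 5x + 8 (mod f). (F_13[x]/(f) is a field with 13^4 = 28561 elements since f is irreducible of degree 4.)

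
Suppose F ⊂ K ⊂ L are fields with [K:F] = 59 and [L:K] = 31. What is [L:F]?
[L:F] = 1829

The tower law says that for any tower of field extensions F ⊂ K ⊂ L with finite degrees, [L:F] = [L:K] · [K:F]. Here this gives [L:F] = 31 · 59 = 1829.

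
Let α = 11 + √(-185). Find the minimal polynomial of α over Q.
m_α(x) = x^2 - 22x + 306

From α - 11 = √(-185), squaring gives (α - 11)^2 = -185, i.e. α^2 - 22α + 121 = -185, so α^2 - 22α + 306 = 0. The discriminant of x^2 - 22x + 306 is (-22)^2 - 4·(306) = 484 - 1224 = -740, and 4·(-185) is not a perfect square in Q since -185 is squarefree and ≠ 1. Hence x^2 - 22x + 306 is irreducible over Q and is the minimal polynomial of α.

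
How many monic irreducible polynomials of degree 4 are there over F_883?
There are 151978539258 monic irreducible polynomials of degree 4 over F_883

Each element of F_{883^4} that lies in no proper subfield is a root of exactly one monic irreducible of degree 4 over F_883, and each such polynomial has 4 distinct roots in F_{883^4}. By Möbius inversion the count is N_883(4) = (1/4) Σ_{d|4} μ(4/d) · 883^d = (1/4)(μ(4)·883^1 + μ(2)·883^2 + μ(1)·883^4) = 607914157032/4 = 151978539258.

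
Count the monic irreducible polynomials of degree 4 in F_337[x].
There are 3224451048 monic irreducible polynomials of degree 4 over F_337

Each element of F_{337^4} that lies in no proper subfield is a root of exactly one monic irreducible of degree 4 over F_337, and each such polynomial has 4 distinct roots in F_{337^4}. By Möbius inversion the count is N_337(4) = (1/4) Σ_{d|4} μ(4/d) · 337^d = (1/4)(μ(4)·337^1 + μ(2)·337^2 + μ(1)·337^4) = 12897804192/4 = 3224451048.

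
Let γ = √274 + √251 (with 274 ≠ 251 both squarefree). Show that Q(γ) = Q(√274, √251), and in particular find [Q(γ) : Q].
[Q(γ) : Q] = 4 (equivalently, Q(γ) = Q(√274, √251))

Obviously Q(γ) ⊆ Q(√274, √251), and [Q(√274, √251):Q] = 4 (since 274, 251 are distinct squarefree integers > 1 with 68774 not a perfect square). To show equality we compute the minimal polynomial of γ. From γ = √274 + √251: γ^2 = 274 + 2√(68774) + 251 = 525 + 2√(68774), so γ^2 - 525 = 2√(68774); squaring, (γ^2 - 525)^2 = 4·68774, i.e. γ^4 - 1050γ^2 + 275625 - 275096 = 0, i.e. γ^4 - 1050γ^2 + 529 = 0. So γ is a root of x^4 - 1050x^2 + 529. This polynomial is irreducible over Q: it has no rational root (each ±√274 ± √251 is irrational), and any factorization into two quadratics over Q would force √(68774) ∈ Q (pairing opposite roots) or √274, √251 ∈ Q (other pairings), all impossible. Hence [Q(γ):Q] = 4 = [Q(√274, √251):Q], so Q(γ) = Q(√274, √251).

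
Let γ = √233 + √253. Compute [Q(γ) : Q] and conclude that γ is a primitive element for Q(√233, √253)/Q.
[Q(γ) : Q] = 4 (equivalently, Q(γ) = Q(√233, √253))

Obviously Q(γ) ⊆ Q(√233, √253), and [Q(√233, √253):Q] = 4 (since 233, 253 are distinct squarefree integers > 1 with 58949 not a perfect square). To show equality we compute the minimal polynomial of γ. From γ = √233 + √253: γ^2 = 233 + 2√(58949) + 253 = 486 + 2√(58949), so γ^2 - 486 = 2√(58949); squaring, (γ^2 - 486)^2 = 4·58949, i.e. γ^4 - 972γ^2 + 236196 - 235796 = 0, i.e. γ^4 - 972γ^2 + 400 = 0. So γ is a root of x^4 - 972x^2 + 400. This polynomial is irreducible over Q: it has no rational root (each ±√233 ± √253 is irrational), and any factorization into two quadratics over Q would force √(58949) ∈ Q (pairing opposite roots) or √233, √253 ∈ Q (other pairings), all impossible. Hence [Q(γ):Q] = 4 = [Q(√233, √253):Q], so Q(γ) = Q(√233, √253).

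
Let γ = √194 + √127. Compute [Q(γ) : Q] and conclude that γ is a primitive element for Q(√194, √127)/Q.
[Q(γ) : Q] = 4 (equivalently, Q(γ) = Q(√194, √127))

Obviously Q(γ) ⊆ Q(√194, √127), and [Q(√194, √127):Q] = 4 (since 194, 127 are distinct squarefree integers > 1 with 24638 not a perfect square). To show equality we compute the minimal polynomial of γ. From γ = √194 + √127: γ^2 = 194 + 2√(24638) + 127 = 321 + 2√(24638), so γ^2 - 321 = 2√(24638); squaring, (γ^2 - 321)^2 = 4·24638, i.e. γ^4 - 642γ^2 + 103041 - 98552 = 0, i.e. γ^4 - 642γ^2 + 4489 = 0. So γ is a root of x^4 - 642x^2 + 4489. This polynomial is irreducible over Q: it has no rational root (each ±√194 ± √127 is irrational), and any factorization into two quadratics over Q would force √(24638) ∈ Q (pairing opposite roots) or √194, √127 ∈ Q (other pairings), all impossible. Hence [Q(γ):Q] = 4 = [Q(√194, √127):Q], so Q(γ) = Q(√194, √127).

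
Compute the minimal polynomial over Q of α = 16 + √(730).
m_α(x) = x^2 - 32x - 474

From α - 16 = √(730), squaring gives (α - 16)^2 = 730, i.e. α^2 - 32α + 256 = 730, so α^2 - 32α - 474 = 0. The discriminant of x^2 - 32x - 474 is (-32)^2 - 4·(-474) = 1024 + 1896 = 2920, and 4·(730) is not a perfect square in Q since 730 is squarefree and ≠ 1. Hence x^2 - 32x - 474 is irreducible over Q and is the minimal polynomial of α.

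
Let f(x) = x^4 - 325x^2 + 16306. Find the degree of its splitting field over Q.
[K : Q] = 4

Solving the quadratic in x^2: x^2 = (325 ± √(325^2 - 4·16306))/2 = (325 ± √40401)/2 = (325 ± 201)/2, giving x^2 = 62 or x^2 = 263. So f(x) = (x^2 - 62)(x^2 - 263) and the roots of f are ±√62, ±√263. Hence the splitting field is K = Q(√62, √263). Since 62 and 263 are distinct squarefree integers > 1, their product 16306 is not a perfect square, so √263 ∉ Q(√62). By the tower law [K:Q] = [Q(√62,√263):Q(√62)] · [Q(√62):Q] = 2 · 2 = 4.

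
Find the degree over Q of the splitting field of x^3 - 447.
[K : Q] = 6

The roots of x^3 - 447 are ∛447, ω∛447, ω^2∛447 where ω = e^(2πi/3) is a primitive cube root of unity, so K = Q(∛447, ω). Now [Q(∛447):Q] = 3 (since 447 is not a perfect cube, x^3 - 447 is irreducible) and [Q(ω):Q] = 2. Both 2 and 3 divide [K:Q], and [K:Q] ≤ 3·2 = 6, so [K:Q] = 6. (Equivalently: Q(∛447) ⊂ R but ω ∉ R, so [K : Q(∛447)] = 2.)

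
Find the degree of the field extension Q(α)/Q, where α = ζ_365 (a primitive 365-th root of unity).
[Q(α):Q] = 288

The minimal polynomial of ζ_365 over Q is the 365-th cyclotomic polynomial Φ_365(x), which is irreducible over Q and has degree φ(365) = 288. Hence [Q(α):Q] = φ(365) = 288.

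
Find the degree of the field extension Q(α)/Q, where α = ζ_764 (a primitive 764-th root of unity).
[Q(α):Q] = 380

The minimal polynomial of ζ_764 over Q is the 764-th cyclotomic polynomial Φ_764(x), which is irreducible over Q and has degree φ(764) = 380. Hence [Q(α):Q] = φ(764) = 380.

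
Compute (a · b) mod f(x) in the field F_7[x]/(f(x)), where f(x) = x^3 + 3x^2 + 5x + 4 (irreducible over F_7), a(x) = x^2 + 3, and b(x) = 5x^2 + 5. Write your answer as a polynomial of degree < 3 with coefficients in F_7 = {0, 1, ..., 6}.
a · b ≡ 5x^2 + 6x + 5 (mod f(x))

Multiply in F_7[x]: a(x)·b(x) = (x^2 + 3)·(5x^2 + 5) = 5x^4 + 6x^2 + 1. This has degree ≥ 3, so divide by f(x) over F_7: 5x^4 + 6x^2 + 1 = (5x + 6)·(x^3 + 3x^2 + 5x + 4) + (5x^2 + 6x + 5). Hence a·b ≡ 5x^2 + 6x + 5 (mod f). (F_7[x]/(f) is a field with 7^3 = 343 elements since f is irreducible of degree 3.)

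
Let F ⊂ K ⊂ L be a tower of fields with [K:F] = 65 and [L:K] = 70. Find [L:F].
[L:F] = 4550

The tower law says that for any tower of field extensions F ⊂ K ⊂ L with finite degrees, [L:F] = [L:K] · [K:F]. Here this gives [L:F] = 70 · 65 = 4550.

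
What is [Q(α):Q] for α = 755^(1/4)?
[Q(α):Q] = 4

α is a root of x^4 - 755. By Eisenstein's criterion at the prime p = 5 (which divides the constant term 755 but p^2 = 25 does not, since 755 is squarefree), x^4 - 755 is irreducible over Q. Hence [Q(α):Q] = 4.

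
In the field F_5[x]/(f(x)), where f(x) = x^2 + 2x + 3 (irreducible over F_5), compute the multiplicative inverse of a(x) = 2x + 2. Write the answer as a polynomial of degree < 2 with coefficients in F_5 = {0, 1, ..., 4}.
a(x)^(-1) ≡ x + 1 (mod f(x))

Since f is irreducible over F_5, F_5[x]/(f) is a field and a(x) ≠ 0 has an inverse. Apply the extended Euclidean algorithm to f(x) and a(x) in F_5[x]: f(x) = (3x + 3)·a(x) + (2). The last nonzero remainder is the constant 2 = gcd(f, a) in F_5. Back-substituting through the division chain expresses 2 = s(x)·a(x) + t(x)·f(x) with s(x) ≡ 2x + 2 (mod f), so (2x + 2)·a(x) ≡ 2 (mod f). Multiplying by 2^(-1) ≡ 3 in F_5 gives a(x)^(-1) ≡ 3·(2x + 2) ≡ x + 1 (mod f). Check: (2x + 2)·(x + 1) = 2x^2 + 4x + 2 ≡ 1 (mod x^2 + 2x + 3).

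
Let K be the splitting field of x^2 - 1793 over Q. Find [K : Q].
[K : Q] = 2

f(x) = x^2 - 1793 factors as (x - √1793)(x + √1793). The splitting field is K = Q(√1793). Since 1793 is squarefree and > 1, it is not a perfect square, so x^2 - 1793 is irreducible over Q and [Q(√1793) : Q] = 2. Hence [K : Q] = 2.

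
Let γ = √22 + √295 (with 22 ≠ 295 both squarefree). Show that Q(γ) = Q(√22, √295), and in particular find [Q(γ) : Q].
[Q(γ) : Q] = 4 (equivalently, Q(γ) = Q(√22, √295))

Obviously Q(γ) ⊆ Q(√22, √295), and [Q(√22, √295):Q] = 4 (since 22, 295 are distinct squarefree integers > 1 with 6490 not a perfect square). To show equality we compute the minimal polynomial of γ. From γ = √22 + √295: γ^2 = 22 + 2√(6490) + 295 = 317 + 2√(6490), so γ^2 - 317 = 2√(6490); squaring, (γ^2 - 317)^2 = 4·6490, i.e. γ^4 - 634γ^2 + 100489 - 25960 = 0, i.e. γ^4 - 634γ^2 + 74529 = 0. So γ is a root of x^4 - 634x^2 + 74529. This polynomial is irreducible over Q: it has no rational root (each ±√22 ± √295 is irrational), and any factorization into two quadratics over Q would force √(6490) ∈ Q (pairing opposite roots) or √22, √295 ∈ Q (other pairings), all impossible. Hence [Q(γ):Q] = 4 = [Q(√22, √295):Q], so Q(γ) = Q(√22, √295).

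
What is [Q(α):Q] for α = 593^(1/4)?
[Q(α):Q] = 4

α is a root of x^4 - 593. By Eisenstein's criterion at the prime p = 593 (which divides the constant term 593 but p^2 = 351649 does not, since 593 is squarefree), x^4 - 593 is irreducible over Q. Hence [Q(α):Q] = 4.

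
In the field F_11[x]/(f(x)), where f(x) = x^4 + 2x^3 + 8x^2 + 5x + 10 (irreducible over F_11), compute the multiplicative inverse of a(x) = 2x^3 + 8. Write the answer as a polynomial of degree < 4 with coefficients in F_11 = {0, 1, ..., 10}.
a(x)^(-1) ≡ 4x^3 + 2x^2 + 6x + 5 (mod f(x))

Since f is irreducible over F_11, F_11[x]/(f) is a field and a(x) ≠ 0 has an inverse. Apply the extended Euclidean algorithm to f(x) and a(x) in F_11[x]: f(x) = (6x + 1)·a(x) + (8x^2 + x + 2);  a(x) = (3x + 1)·(8x^2 + x + 2) + (4x + 6);  (8x^2 + x + 2) = (2x)·(4x + 6) + (2). The last nonzero remainder is the constant 2 = gcd(f, a) in F_11. Back-substituting through the division chain expresses 2 = s(x)·a(x) + t(x)·f(x) with s(x) ≡ 8x^3 + 4x^2 + x + 10 (mod f), so (8x^3 + 4x^2 + x + 10)·a(x) ≡ 2 (mod f). Multiplying by 2^(-1) ≡ 6 in F_11 gives a(x)^(-1) ≡ 6·(8x^3 + 4x^2 + x + 10) ≡ 4x^3 + 2x^2 + 6x + 5 (mod f). Check: (2x^3 + 8)·(4x^3 + 2x^2 + 6x + 5) = 8x^6 + 4x^5 + x^4 + 9x^3 + 5x^2 + 4x + 7 ≡ 1 (mod x^4 + 2x^3 + 8x^2 + 5x + 10).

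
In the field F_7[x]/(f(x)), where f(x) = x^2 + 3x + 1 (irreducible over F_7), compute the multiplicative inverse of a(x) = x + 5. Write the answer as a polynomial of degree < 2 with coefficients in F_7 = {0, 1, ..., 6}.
a(x)^(-1) ≡ 5x + 4 (mod f(x))

Since f is irreducible over F_7, F_7[x]/(f) is a field and a(x) ≠ 0 has an inverse. Apply the extended Euclidean algorithm to f(x) and a(x) in F_7[x]: f(x) = (x + 5)·a(x) + (4). The last nonzero remainder is the constant 4 = gcd(f, a) in F_7. Back-substituting through the division chain expresses 4 = s(x)·a(x) + t(x)·f(x) with s(x) ≡ 6x + 2 (mod f), so (6x + 2)·a(x) ≡ 4 (mod f). Multiplying by 4^(-1) ≡ 2 in F_7 gives a(x)^(-1) ≡ 2·(6x + 2) ≡ 5x + 4 (mod f). Check: (x + 5)·(5x + 4) = 5x^2 + x + 6 ≡ 1 (mod x^2 + 3x + 1).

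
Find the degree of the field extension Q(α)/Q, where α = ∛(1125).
[Q(α):Q] = 3

The minimal polynomial of α is x^3 - 1125, irreducible over Q since 1125 is not a perfect cube (so x^3 - 1125 has no rational root). Hence [Q(α):Q] = deg(m_α) = 3.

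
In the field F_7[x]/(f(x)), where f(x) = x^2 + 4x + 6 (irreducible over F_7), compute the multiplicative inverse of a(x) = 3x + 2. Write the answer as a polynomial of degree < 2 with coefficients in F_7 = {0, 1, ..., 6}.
a(x)^(-1) ≡ 3x + 3 (mod f(x))

Since f is irreducible over F_7, F_7[x]/(f) is a field and a(x) ≠ 0 has an inverse. Apply the extended Euclidean algorithm to f(x) and a(x) in F_7[x]: f(x) = (5x + 5)·a(x) + (3). The last nonzero remainder is the constant 3 = gcd(f, a) in F_7. Back-substituting through the division chain expresses 3 = s(x)·a(x) + t(x)·f(x) with s(x) ≡ 2x + 2 (mod f), so (2x + 2)·a(x) ≡ 3 (mod f). Multiplying by 3^(-1) ≡ 5 in F_7 gives a(x)^(-1) ≡ 5·(2x + 2) ≡ 3x + 3 (mod f). Check: (3x + 2)·(3x + 3) = 2x^2 + x + 6 ≡ 1 (mod x^2 + 4x + 6).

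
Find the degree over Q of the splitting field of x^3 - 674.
[K : Q] = 6

The roots of x^3 - 674 are ∛674, ω∛674, ω^2∛674 where ω = e^(2πi/3) is a primitive cube root of unity, so K = Q(∛674, ω). Now [Q(∛674):Q] = 3 (since 674 is not a perfect cube, x^3 - 674 is irreducible) and [Q(ω):Q] = 2. Both 2 and 3 divide [K:Q], and [K:Q] ≤ 3·2 = 6, so [K:Q] = 6. (Equivalently: Q(∛674) ⊂ R but ω ∉ R, so [K : Q(∛674)] = 2.)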